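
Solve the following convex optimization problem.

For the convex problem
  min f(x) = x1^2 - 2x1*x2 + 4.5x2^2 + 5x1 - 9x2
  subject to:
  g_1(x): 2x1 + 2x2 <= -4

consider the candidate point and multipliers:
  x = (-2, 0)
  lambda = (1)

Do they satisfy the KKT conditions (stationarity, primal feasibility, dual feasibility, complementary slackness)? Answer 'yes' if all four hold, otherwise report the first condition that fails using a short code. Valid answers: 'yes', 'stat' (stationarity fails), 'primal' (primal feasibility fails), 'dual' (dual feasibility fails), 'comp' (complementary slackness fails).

Gradient of f: grad f(x) = Q x + c = (1, -5)
Constraint values g_i(x) = a_i^T x - b_i:
  g_1((-2, 0)) = 0
Stationarity residual: grad f(x) + sum_i lambda_i a_i = (3, -3)
  -> stationarity FAILS
Primal feasibility (all g_i <= 0): OK
Dual feasibility (all lambda_i >= 0): OK
Complementary slackness (lambda_i * g_i(x) = 0 for all i): OK

Verdict: the first failing condition is stationarity -> stat.

stat


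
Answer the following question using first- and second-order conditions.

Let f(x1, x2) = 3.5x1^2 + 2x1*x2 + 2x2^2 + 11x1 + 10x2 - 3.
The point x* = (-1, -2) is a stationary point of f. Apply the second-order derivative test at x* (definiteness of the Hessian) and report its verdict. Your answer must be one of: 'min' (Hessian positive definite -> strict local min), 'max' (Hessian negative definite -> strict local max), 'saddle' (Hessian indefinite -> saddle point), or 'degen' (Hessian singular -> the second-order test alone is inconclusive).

Compute the Hessian H = grad^2 f:
  H = [[7, 2], [2, 4]]
Verify stationarity: grad f(x*) = H x* + g = (0, 0).
Eigenvalues of H: 3, 8.
Both eigenvalues > 0, so H is positive definite -> x* is a strict local min.

min


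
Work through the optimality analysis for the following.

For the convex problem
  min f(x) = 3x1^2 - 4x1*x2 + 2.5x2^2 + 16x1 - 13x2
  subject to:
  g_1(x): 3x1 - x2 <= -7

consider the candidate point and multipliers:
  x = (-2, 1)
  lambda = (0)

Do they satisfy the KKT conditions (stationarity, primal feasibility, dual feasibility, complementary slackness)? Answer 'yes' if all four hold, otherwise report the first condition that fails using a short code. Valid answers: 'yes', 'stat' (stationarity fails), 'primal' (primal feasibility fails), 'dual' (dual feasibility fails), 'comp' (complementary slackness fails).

Gradient of f: grad f(x) = Q x + c = (0, 0)
Constraint values g_i(x) = a_i^T x - b_i:
  g_1((-2, 1)) = 0
Stationarity residual: grad f(x) + sum_i lambda_i a_i = (0, 0)
  -> stationarity OK
Primal feasibility (all g_i <= 0): OK
Dual feasibility (all lambda_i >= 0): OK
Complementary slackness (lambda_i * g_i(x) = 0 for all i): OK

Verdict: yes, KKT holds.

yes


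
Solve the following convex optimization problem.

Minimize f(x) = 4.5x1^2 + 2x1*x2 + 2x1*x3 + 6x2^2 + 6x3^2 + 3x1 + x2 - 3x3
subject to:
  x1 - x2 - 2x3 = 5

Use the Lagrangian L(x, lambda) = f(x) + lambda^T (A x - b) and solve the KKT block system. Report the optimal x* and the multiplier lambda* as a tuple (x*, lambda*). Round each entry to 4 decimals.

Form the Lagrangian:
  L(x, lambda) = (1/2) x^T Q x + c^T x + lambda^T (A x - b)
Stationarity (grad_x L = 0): Q x + c + A^T lambda = 0.
Primal feasibility: A x = b.

This gives the KKT block system:
  [ Q   A^T ] [ x     ]   [-c ]
  [ A    0  ] [ lambda ] = [ b ]

Solving the linear system:
  x*      = (1.1772, -1.0097, -1.4066)
  lambda* = (-8.7621)
  f(x*)   = 25.2761

x* = (1.1772, -1.0097, -1.4066), lambda* = (-8.7621)


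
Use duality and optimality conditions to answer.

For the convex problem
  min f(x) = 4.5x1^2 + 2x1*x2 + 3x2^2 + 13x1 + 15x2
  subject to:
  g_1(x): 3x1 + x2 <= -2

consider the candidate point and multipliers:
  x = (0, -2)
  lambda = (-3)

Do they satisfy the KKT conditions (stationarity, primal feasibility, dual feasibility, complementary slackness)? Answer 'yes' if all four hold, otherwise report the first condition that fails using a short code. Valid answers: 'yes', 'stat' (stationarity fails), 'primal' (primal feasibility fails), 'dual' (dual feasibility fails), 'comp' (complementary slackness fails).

Gradient of f: grad f(x) = Q x + c = (9, 3)
Constraint values g_i(x) = a_i^T x - b_i:
  g_1((0, -2)) = 0
Stationarity residual: grad f(x) + sum_i lambda_i a_i = (0, 0)
  -> stationarity OK
Primal feasibility (all g_i <= 0): OK
Dual feasibility (all lambda_i >= 0): FAILS
Complementary slackness (lambda_i * g_i(x) = 0 for all i): OK

Verdict: the first failing condition is dual_feasibility -> dual.

dual


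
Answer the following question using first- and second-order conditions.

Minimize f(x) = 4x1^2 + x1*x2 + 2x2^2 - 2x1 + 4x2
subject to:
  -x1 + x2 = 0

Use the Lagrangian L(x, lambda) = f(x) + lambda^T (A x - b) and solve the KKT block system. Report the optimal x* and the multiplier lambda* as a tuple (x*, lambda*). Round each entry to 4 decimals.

Form the Lagrangian:
  L(x, lambda) = (1/2) x^T Q x + c^T x + lambda^T (A x - b)
Stationarity (grad_x L = 0): Q x + c + A^T lambda = 0.
Primal feasibility: A x = b.

This gives the KKT block system:
  [ Q   A^T ] [ x     ]   [-c ]
  [ A    0  ] [ lambda ] = [ b ]

Solving the linear system:
  x*      = (-0.1429, -0.1429)
  lambda* = (-3.2857)
  f(x*)   = -0.1429

x* = (-0.1429, -0.1429), lambda* = (-3.2857)


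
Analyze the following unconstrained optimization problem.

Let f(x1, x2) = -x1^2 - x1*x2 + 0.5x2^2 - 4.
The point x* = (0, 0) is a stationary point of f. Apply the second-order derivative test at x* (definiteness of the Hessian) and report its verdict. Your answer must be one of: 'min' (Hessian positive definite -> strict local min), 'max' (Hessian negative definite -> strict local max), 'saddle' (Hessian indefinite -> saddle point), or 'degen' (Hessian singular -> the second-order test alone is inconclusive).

Compute the Hessian H = grad^2 f:
  H = [[-2, -1], [-1, 1]]
Verify stationarity: grad f(x*) = H x* + g = (0, 0).
Eigenvalues of H: -2.3028, 1.3028.
Eigenvalues have mixed signs, so H is indefinite -> x* is a saddle point.

saddle


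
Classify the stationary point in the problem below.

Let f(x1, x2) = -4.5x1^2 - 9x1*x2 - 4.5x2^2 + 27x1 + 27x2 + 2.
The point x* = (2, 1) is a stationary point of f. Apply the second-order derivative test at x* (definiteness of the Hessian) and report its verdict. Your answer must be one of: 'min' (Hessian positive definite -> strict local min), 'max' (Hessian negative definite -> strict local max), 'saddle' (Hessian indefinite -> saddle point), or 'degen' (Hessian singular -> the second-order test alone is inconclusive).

Compute the Hessian H = grad^2 f:
  H = [[-9, -9], [-9, -9]]
Verify stationarity: grad f(x*) = H x* + g = (0, 0).
Eigenvalues of H: -18, 0.
H has a zero eigenvalue (singular; negative semidefinite but not definite), so H is neither positive definite, negative definite, nor indefinite. The second-order test alone is inconclusive -> degen.
(Indeed, f is constant along the null direction of H through x*, so x* is not a strict local extremum.)

degen


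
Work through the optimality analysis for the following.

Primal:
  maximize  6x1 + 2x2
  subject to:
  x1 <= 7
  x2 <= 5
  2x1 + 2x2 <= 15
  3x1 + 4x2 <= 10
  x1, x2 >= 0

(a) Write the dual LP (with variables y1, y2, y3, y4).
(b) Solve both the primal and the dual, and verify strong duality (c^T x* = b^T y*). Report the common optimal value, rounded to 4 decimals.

The standard primal-dual pair for 'max c^T x s.t. A x <= b, x >= 0' is:
  Dual:  min b^T y  s.t.  A^T y >= c,  y >= 0.

So the dual LP is:
  minimize  7y1 + 5y2 + 15y3 + 10y4
  subject to:
    y1 + 2y3 + 3y4 >= 6
    y2 + 2y3 + 4y4 >= 2
    y1, y2, y3, y4 >= 0

Solving the primal: x* = (3.3333, 0).
  primal value c^T x* = 20.
Solving the dual: y* = (0, 0, 0, 2).
  dual value b^T y* = 20.
Strong duality: c^T x* = b^T y*. Confirmed.

20


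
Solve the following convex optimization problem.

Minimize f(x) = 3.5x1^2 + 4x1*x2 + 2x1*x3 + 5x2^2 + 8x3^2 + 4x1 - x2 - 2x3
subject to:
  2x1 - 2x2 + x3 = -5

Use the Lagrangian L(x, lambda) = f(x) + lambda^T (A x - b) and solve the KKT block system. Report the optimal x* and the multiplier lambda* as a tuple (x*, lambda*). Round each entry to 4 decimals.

Form the Lagrangian:
  L(x, lambda) = (1/2) x^T Q x + c^T x + lambda^T (A x - b)
Stationarity (grad_x L = 0): Q x + c + A^T lambda = 0.
Primal feasibility: A x = b.

This gives the KKT block system:
  [ Q   A^T ] [ x     ]   [-c ]
  [ A    0  ] [ lambda ] = [ b ]

Solving the linear system:
  x*      = (-1.6068, 1.0138, 0.2412)
  lambda* = (1.3552)
  f(x*)   = -0.5737

x* = (-1.6068, 1.0138, 0.2412), lambda* = (1.3552)


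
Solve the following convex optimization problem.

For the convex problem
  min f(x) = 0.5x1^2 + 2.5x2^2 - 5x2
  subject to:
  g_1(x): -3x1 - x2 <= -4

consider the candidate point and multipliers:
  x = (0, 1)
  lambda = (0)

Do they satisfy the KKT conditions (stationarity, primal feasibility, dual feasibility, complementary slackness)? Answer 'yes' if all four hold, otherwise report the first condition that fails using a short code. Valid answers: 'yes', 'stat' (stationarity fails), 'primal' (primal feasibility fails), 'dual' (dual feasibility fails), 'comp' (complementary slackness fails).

Gradient of f: grad f(x) = Q x + c = (0, 0)
Constraint values g_i(x) = a_i^T x - b_i:
  g_1((0, 1)) = 3
Stationarity residual: grad f(x) + sum_i lambda_i a_i = (0, 0)
  -> stationarity OK
Primal feasibility (all g_i <= 0): FAILS
Dual feasibility (all lambda_i >= 0): OK
Complementary slackness (lambda_i * g_i(x) = 0 for all i): OK

Verdict: the first failing condition is primal_feasibility -> primal.

primal


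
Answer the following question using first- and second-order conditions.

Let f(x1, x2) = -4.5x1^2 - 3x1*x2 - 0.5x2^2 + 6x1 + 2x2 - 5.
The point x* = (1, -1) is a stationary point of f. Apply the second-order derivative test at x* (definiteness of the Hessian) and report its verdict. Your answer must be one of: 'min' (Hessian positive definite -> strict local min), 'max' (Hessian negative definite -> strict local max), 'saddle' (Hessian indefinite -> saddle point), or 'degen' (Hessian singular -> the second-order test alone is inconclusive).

Compute the Hessian H = grad^2 f:
  H = [[-9, -3], [-3, -1]]
Verify stationarity: grad f(x*) = H x* + g = (0, 0).
Eigenvalues of H: -10, 0.
H has a zero eigenvalue (singular; negative semidefinite but not definite), so H is neither positive definite, negative definite, nor indefinite. The second-order test alone is inconclusive -> degen.
(Indeed, f is constant along the null direction of H through x*, so x* is not a strict local extremum.)

degen


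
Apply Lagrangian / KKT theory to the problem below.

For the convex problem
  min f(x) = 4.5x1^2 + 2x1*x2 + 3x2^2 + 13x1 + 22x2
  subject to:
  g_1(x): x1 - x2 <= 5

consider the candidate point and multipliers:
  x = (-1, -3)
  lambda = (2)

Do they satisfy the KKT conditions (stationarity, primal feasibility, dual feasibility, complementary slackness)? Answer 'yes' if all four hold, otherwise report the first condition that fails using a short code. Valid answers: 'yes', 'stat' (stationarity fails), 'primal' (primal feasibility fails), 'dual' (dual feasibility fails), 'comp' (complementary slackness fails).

Gradient of f: grad f(x) = Q x + c = (-2, 2)
Constraint values g_i(x) = a_i^T x - b_i:
  g_1((-1, -3)) = -3
Stationarity residual: grad f(x) + sum_i lambda_i a_i = (0, 0)
  -> stationarity OK
Primal feasibility (all g_i <= 0): OK
Dual feasibility (all lambda_i >= 0): OK
Complementary slackness (lambda_i * g_i(x) = 0 for all i): FAILS

Verdict: the first failing condition is complementary_slackness -> comp.

comp


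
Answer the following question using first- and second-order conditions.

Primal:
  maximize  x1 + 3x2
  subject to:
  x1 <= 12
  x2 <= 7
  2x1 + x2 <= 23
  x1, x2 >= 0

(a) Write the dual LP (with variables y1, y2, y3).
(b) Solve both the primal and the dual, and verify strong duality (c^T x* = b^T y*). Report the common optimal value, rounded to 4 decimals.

The standard primal-dual pair for 'max c^T x s.t. A x <= b, x >= 0' is:
  Dual:  min b^T y  s.t.  A^T y >= c,  y >= 0.

So the dual LP is:
  minimize  12y1 + 7y2 + 23y3
  subject to:
    y1 + 2y3 >= 1
    y2 + y3 >= 3
    y1, y2, y3 >= 0

Solving the primal: x* = (8, 7).
  primal value c^T x* = 29.
Solving the dual: y* = (0, 2.5, 0.5).
  dual value b^T y* = 29.
Strong duality: c^T x* = b^T y*. Confirmed.

29


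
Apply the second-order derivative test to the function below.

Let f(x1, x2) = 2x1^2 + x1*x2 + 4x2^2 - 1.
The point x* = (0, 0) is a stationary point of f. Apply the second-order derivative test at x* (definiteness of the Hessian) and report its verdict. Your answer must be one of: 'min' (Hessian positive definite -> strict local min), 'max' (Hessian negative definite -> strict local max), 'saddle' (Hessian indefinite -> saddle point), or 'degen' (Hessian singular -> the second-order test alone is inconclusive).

Compute the Hessian H = grad^2 f:
  H = [[4, 1], [1, 8]]
Verify stationarity: grad f(x*) = H x* + g = (0, 0).
Eigenvalues of H: 3.7639, 8.2361.
Both eigenvalues > 0, so H is positive definite -> x* is a strict local min.

min


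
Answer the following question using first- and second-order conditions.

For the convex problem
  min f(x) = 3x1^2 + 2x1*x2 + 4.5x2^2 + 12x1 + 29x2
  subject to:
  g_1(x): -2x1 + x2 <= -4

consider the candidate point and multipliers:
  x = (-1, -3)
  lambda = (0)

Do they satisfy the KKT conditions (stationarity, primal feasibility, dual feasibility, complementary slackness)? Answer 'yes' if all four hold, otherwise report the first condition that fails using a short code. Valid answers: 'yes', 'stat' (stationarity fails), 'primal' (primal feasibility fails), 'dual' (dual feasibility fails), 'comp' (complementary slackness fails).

Gradient of f: grad f(x) = Q x + c = (0, 0)
Constraint values g_i(x) = a_i^T x - b_i:
  g_1((-1, -3)) = 3
Stationarity residual: grad f(x) + sum_i lambda_i a_i = (0, 0)
  -> stationarity OK
Primal feasibility (all g_i <= 0): FAILS
Dual feasibility (all lambda_i >= 0): OK
Complementary slackness (lambda_i * g_i(x) = 0 for all i): OK

Verdict: the first failing condition is primal_feasibility -> primal.

primal


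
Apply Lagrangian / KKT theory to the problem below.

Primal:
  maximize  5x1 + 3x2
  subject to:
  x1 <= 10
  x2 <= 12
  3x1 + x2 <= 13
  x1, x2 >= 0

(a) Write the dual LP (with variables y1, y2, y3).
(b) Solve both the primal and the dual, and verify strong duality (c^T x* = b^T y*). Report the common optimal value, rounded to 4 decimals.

The standard primal-dual pair for 'max c^T x s.t. A x <= b, x >= 0' is:
  Dual:  min b^T y  s.t.  A^T y >= c,  y >= 0.

So the dual LP is:
  minimize  10y1 + 12y2 + 13y3
  subject to:
    y1 + 3y3 >= 5
    y2 + y3 >= 3
    y1, y2, y3 >= 0

Solving the primal: x* = (0.3333, 12).
  primal value c^T x* = 37.6667.
Solving the dual: y* = (0, 1.3333, 1.6667).
  dual value b^T y* = 37.6667.
Strong duality: c^T x* = b^T y*. Confirmed.

37.6667


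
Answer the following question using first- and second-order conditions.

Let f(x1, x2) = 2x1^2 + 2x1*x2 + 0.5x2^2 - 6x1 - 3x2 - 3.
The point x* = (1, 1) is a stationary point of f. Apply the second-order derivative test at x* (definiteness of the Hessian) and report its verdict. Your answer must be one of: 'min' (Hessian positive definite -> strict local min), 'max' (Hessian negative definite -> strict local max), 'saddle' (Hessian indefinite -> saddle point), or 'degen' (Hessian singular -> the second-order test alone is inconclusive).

Compute the Hessian H = grad^2 f:
  H = [[4, 2], [2, 1]]
Verify stationarity: grad f(x*) = H x* + g = (0, 0).
Eigenvalues of H: 0, 5.
H has a zero eigenvalue (singular; positive semidefinite but not definite), so H is neither positive definite, negative definite, nor indefinite. The second-order test alone is inconclusive -> degen.
(Indeed, f is constant along the null direction of H through x*, so x* is not a strict local extremum.)

degen


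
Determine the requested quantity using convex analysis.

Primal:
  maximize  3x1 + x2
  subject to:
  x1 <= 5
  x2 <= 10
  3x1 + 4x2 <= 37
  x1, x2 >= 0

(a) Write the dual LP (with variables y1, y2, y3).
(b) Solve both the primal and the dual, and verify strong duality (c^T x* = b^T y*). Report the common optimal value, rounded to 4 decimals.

The standard primal-dual pair for 'max c^T x s.t. A x <= b, x >= 0' is:
  Dual:  min b^T y  s.t.  A^T y >= c,  y >= 0.

So the dual LP is:
  minimize  5y1 + 10y2 + 37y3
  subject to:
    y1 + 3y3 >= 3
    y2 + 4y3 >= 1
    y1, y2, y3 >= 0

Solving the primal: x* = (5, 5.5).
  primal value c^T x* = 20.5.
Solving the dual: y* = (2.25, 0, 0.25).
  dual value b^T y* = 20.5.
Strong duality: c^T x* = b^T y*. Confirmed.

20.5


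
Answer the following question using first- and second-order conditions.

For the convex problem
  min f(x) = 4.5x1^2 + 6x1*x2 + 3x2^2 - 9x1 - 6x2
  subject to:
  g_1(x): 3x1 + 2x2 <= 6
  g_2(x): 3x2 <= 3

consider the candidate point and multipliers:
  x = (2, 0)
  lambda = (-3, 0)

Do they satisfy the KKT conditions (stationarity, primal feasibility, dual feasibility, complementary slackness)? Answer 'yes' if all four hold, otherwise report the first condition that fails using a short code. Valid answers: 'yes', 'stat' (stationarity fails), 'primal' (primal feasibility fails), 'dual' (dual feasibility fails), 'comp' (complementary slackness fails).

Gradient of f: grad f(x) = Q x + c = (9, 6)
Constraint values g_i(x) = a_i^T x - b_i:
  g_1((2, 0)) = 0
  g_2((2, 0)) = -3
Stationarity residual: grad f(x) + sum_i lambda_i a_i = (0, 0)
  -> stationarity OK
Primal feasibility (all g_i <= 0): OK
Dual feasibility (all lambda_i >= 0): FAILS
Complementary slackness (lambda_i * g_i(x) = 0 for all i): OK

Verdict: the first failing condition is dual_feasibility -> dual.

dual


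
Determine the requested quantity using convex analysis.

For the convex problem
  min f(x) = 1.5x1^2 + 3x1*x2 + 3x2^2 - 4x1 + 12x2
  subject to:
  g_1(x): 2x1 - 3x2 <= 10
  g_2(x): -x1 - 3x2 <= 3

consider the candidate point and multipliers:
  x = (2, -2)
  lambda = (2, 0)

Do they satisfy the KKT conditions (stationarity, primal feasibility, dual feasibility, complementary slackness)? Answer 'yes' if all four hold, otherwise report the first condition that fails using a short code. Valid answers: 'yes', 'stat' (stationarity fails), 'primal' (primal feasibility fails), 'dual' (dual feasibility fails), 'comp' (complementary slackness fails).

Gradient of f: grad f(x) = Q x + c = (-4, 6)
Constraint values g_i(x) = a_i^T x - b_i:
  g_1((2, -2)) = 0
  g_2((2, -2)) = 1
Stationarity residual: grad f(x) + sum_i lambda_i a_i = (0, 0)
  -> stationarity OK
Primal feasibility (all g_i <= 0): FAILS
Dual feasibility (all lambda_i >= 0): OK
Complementary slackness (lambda_i * g_i(x) = 0 for all i): OK

Verdict: the first failing condition is primal_feasibility -> primal.

primal


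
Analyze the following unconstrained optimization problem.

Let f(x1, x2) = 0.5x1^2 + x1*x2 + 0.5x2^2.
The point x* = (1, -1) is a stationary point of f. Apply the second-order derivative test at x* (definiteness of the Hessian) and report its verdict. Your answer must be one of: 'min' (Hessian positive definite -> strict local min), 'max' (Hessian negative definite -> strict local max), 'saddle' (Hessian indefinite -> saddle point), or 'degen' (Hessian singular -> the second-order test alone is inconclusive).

Compute the Hessian H = grad^2 f:
  H = [[1, 1], [1, 1]]
Verify stationarity: grad f(x*) = H x* + g = (0, 0).
Eigenvalues of H: 0, 2.
H has a zero eigenvalue (singular; positive semidefinite but not definite), so H is neither positive definite, negative definite, nor indefinite. The second-order test alone is inconclusive -> degen.
(Indeed, f is constant along the null direction of H through x*, so x* is not a strict local extremum.)

degen


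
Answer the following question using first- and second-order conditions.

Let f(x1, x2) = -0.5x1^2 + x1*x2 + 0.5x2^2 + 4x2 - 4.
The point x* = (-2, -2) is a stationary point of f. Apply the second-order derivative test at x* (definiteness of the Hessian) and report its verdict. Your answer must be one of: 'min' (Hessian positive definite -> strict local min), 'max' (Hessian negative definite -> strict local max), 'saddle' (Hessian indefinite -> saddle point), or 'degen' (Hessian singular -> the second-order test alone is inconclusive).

Compute the Hessian H = grad^2 f:
  H = [[-1, 1], [1, 1]]
Verify stationarity: grad f(x*) = H x* + g = (0, 0).
Eigenvalues of H: -1.4142, 1.4142.
Eigenvalues have mixed signs, so H is indefinite -> x* is a saddle point.

saddle


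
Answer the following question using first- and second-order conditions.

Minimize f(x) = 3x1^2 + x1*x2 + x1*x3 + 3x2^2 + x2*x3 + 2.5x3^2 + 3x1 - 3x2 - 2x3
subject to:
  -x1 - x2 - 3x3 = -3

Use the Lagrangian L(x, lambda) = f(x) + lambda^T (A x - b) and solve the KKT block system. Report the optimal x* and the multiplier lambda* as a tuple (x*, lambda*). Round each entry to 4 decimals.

Form the Lagrangian:
  L(x, lambda) = (1/2) x^T Q x + c^T x + lambda^T (A x - b)
Stationarity (grad_x L = 0): Q x + c + A^T lambda = 0.
Primal feasibility: A x = b.

This gives the KKT block system:
  [ Q   A^T ] [ x     ]   [-c ]
  [ A    0  ] [ lambda ] = [ b ]

Solving the linear system:
  x*      = (-0.6, 0.6, 1)
  lambda* = (1)
  f(x*)   = -1.3

x* = (-0.6, 0.6, 1), lambda* = (1)


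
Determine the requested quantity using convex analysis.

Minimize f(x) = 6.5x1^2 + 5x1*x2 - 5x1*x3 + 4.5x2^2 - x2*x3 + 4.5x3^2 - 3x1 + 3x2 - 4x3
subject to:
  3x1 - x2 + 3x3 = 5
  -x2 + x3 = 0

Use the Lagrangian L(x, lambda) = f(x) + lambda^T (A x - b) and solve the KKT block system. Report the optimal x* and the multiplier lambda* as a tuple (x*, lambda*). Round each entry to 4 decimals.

Form the Lagrangian:
  L(x, lambda) = (1/2) x^T Q x + c^T x + lambda^T (A x - b)
Stationarity (grad_x L = 0): Q x + c + A^T lambda = 0.
Primal feasibility: A x = b.

This gives the KKT block system:
  [ Q   A^T ] [ x     ]   [-c ]
  [ A    0  ] [ lambda ] = [ b ]

Solving the linear system:
  x*      = (1.2551, 0.6173, 0.6173)
  lambda* = (-4.4388, 18.6531)
  f(x*)   = 8.9056

x* = (1.2551, 0.6173, 0.6173), lambda* = (-4.4388, 18.6531)


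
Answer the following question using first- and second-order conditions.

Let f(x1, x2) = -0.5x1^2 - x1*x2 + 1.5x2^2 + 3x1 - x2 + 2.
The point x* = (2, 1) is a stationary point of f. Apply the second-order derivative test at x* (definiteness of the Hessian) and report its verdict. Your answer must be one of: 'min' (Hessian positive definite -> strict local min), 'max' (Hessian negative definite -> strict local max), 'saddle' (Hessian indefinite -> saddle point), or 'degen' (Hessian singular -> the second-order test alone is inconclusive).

Compute the Hessian H = grad^2 f:
  H = [[-1, -1], [-1, 3]]
Verify stationarity: grad f(x*) = H x* + g = (0, 0).
Eigenvalues of H: -1.2361, 3.2361.
Eigenvalues have mixed signs, so H is indefinite -> x* is a saddle point.

saddle


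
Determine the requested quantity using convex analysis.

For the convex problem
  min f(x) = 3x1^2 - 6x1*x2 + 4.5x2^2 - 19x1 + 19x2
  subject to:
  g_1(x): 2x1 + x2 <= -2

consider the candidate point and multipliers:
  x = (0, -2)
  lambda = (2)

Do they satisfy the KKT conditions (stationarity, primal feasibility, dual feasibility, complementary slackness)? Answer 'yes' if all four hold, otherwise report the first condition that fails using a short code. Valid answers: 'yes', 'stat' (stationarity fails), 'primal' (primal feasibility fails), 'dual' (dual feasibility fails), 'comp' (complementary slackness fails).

Gradient of f: grad f(x) = Q x + c = (-7, 1)
Constraint values g_i(x) = a_i^T x - b_i:
  g_1((0, -2)) = 0
Stationarity residual: grad f(x) + sum_i lambda_i a_i = (-3, 3)
  -> stationarity FAILS
Primal feasibility (all g_i <= 0): OK
Dual feasibility (all lambda_i >= 0): OK
Complementary slackness (lambda_i * g_i(x) = 0 for all i): OK

Verdict: the first failing condition is stationarity -> stat.

stat


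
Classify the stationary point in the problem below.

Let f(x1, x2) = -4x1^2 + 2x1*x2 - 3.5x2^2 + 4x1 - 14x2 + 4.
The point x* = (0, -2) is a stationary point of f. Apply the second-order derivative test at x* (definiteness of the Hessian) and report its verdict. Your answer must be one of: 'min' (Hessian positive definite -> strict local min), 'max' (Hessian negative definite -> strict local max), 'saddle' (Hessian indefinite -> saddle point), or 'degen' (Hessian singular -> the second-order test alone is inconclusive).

Compute the Hessian H = grad^2 f:
  H = [[-8, 2], [2, -7]]
Verify stationarity: grad f(x*) = H x* + g = (0, 0).
Eigenvalues of H: -9.5616, -5.4384.
Both eigenvalues < 0, so H is negative definite -> x* is a strict local max.

max


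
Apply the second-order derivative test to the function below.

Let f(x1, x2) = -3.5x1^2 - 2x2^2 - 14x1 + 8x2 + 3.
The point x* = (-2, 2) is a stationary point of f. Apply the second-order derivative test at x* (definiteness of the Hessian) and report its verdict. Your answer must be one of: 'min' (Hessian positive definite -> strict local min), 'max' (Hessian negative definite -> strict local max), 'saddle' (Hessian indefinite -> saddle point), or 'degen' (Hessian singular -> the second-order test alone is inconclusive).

Compute the Hessian H = grad^2 f:
  H = [[-7, 0], [0, -4]]
Verify stationarity: grad f(x*) = H x* + g = (0, 0).
Eigenvalues of H: -7, -4.
Both eigenvalues < 0, so H is negative definite -> x* is a strict local max.

max


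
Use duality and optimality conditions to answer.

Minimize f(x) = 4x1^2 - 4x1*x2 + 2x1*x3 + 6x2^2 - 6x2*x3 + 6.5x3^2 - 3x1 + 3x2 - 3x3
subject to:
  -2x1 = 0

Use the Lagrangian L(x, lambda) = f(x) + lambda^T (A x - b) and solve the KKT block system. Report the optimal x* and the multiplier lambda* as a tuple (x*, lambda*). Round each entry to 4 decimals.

Form the Lagrangian:
  L(x, lambda) = (1/2) x^T Q x + c^T x + lambda^T (A x - b)
Stationarity (grad_x L = 0): Q x + c + A^T lambda = 0.
Primal feasibility: A x = b.

This gives the KKT block system:
  [ Q   A^T ] [ x     ]   [-c ]
  [ A    0  ] [ lambda ] = [ b ]

Solving the linear system:
  x*      = (0, -0.175, 0.15)
  lambda* = (-1)
  f(x*)   = -0.4875

x* = (0, -0.175, 0.15), lambda* = (-1)


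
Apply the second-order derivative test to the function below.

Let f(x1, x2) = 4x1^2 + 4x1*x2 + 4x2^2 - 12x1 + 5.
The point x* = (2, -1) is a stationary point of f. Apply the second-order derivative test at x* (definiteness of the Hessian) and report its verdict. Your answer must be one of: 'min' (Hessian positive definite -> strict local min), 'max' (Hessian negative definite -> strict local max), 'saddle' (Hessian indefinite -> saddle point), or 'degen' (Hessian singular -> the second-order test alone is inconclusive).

Compute the Hessian H = grad^2 f:
  H = [[8, 4], [4, 8]]
Verify stationarity: grad f(x*) = H x* + g = (0, 0).
Eigenvalues of H: 4, 12.
Both eigenvalues > 0, so H is positive definite -> x* is a strict local min.

min


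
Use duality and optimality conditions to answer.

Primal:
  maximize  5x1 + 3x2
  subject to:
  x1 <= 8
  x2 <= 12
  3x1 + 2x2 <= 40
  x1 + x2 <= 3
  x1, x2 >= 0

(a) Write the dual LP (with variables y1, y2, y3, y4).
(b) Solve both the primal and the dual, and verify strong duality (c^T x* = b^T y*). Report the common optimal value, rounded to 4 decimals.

The standard primal-dual pair for 'max c^T x s.t. A x <= b, x >= 0' is:
  Dual:  min b^T y  s.t.  A^T y >= c,  y >= 0.

So the dual LP is:
  minimize  8y1 + 12y2 + 40y3 + 3y4
  subject to:
    y1 + 3y3 + y4 >= 5
    y2 + 2y3 + y4 >= 3
    y1, y2, y3, y4 >= 0

Solving the primal: x* = (3, 0).
  primal value c^T x* = 15.
Solving the dual: y* = (0, 0, 0, 5).
  dual value b^T y* = 15.
Strong duality: c^T x* = b^T y*. Confirmed.

15


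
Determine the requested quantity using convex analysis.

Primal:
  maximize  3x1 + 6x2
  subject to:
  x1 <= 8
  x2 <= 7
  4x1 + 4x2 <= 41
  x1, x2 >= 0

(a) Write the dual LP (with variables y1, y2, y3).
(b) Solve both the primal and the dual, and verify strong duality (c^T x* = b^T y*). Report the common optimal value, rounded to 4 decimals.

The standard primal-dual pair for 'max c^T x s.t. A x <= b, x >= 0' is:
  Dual:  min b^T y  s.t.  A^T y >= c,  y >= 0.

So the dual LP is:
  minimize  8y1 + 7y2 + 41y3
  subject to:
    y1 + 4y3 >= 3
    y2 + 4y3 >= 6
    y1, y2, y3 >= 0

Solving the primal: x* = (3.25, 7).
  primal value c^T x* = 51.75.
Solving the dual: y* = (0, 3, 0.75).
  dual value b^T y* = 51.75.
Strong duality: c^T x* = b^T y*. Confirmed.

51.75


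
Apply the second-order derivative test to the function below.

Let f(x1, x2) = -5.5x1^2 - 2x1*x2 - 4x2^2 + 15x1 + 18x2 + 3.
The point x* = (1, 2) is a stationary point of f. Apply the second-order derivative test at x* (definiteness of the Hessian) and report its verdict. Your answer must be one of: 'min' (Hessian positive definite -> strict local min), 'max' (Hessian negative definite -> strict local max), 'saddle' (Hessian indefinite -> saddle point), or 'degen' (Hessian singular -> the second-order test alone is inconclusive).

Compute the Hessian H = grad^2 f:
  H = [[-11, -2], [-2, -8]]
Verify stationarity: grad f(x*) = H x* + g = (0, 0).
Eigenvalues of H: -12, -7.
Both eigenvalues < 0, so H is negative definite -> x* is a strict local max.

max


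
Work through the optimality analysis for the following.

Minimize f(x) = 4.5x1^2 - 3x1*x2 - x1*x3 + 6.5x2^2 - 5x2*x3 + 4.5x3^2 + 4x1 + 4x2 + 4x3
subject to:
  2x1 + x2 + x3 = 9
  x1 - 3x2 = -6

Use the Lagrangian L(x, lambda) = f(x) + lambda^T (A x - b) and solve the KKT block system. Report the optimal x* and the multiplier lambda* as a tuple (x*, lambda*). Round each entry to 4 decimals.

Form the Lagrangian:
  L(x, lambda) = (1/2) x^T Q x + c^T x + lambda^T (A x - b)
Stationarity (grad_x L = 0): Q x + c + A^T lambda = 0.
Primal feasibility: A x = b.

This gives the KKT block system:
  [ Q   A^T ] [ x     ]   [-c ]
  [ A    0  ] [ lambda ] = [ b ]

Solving the linear system:
  x*      = (2.0556, 2.6852, 2.2035)
  lambda* = (-8.3498, 4.4579)
  f(x*)   = 64.8362

x* = (2.0556, 2.6852, 2.2035), lambda* = (-8.3498, 4.4579)


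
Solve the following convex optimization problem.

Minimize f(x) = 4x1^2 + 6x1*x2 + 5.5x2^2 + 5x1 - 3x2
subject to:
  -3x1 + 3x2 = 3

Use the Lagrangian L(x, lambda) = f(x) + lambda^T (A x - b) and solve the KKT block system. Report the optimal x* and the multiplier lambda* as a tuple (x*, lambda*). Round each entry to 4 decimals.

Form the Lagrangian:
  L(x, lambda) = (1/2) x^T Q x + c^T x + lambda^T (A x - b)
Stationarity (grad_x L = 0): Q x + c + A^T lambda = 0.
Primal feasibility: A x = b.

This gives the KKT block system:
  [ Q   A^T ] [ x     ]   [-c ]
  [ A    0  ] [ lambda ] = [ b ]

Solving the linear system:
  x*      = (-0.6129, 0.3871)
  lambda* = (0.8065)
  f(x*)   = -3.3226

x* = (-0.6129, 0.3871), lambda* = (0.8065)


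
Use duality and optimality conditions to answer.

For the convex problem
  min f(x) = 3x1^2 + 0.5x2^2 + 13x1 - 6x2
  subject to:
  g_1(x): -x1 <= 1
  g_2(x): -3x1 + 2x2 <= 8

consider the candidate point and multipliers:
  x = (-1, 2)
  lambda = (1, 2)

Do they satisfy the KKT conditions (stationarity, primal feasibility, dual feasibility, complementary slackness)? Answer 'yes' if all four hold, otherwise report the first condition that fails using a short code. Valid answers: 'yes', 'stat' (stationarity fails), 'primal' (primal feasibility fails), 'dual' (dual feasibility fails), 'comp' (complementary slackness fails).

Gradient of f: grad f(x) = Q x + c = (7, -4)
Constraint values g_i(x) = a_i^T x - b_i:
  g_1((-1, 2)) = 0
  g_2((-1, 2)) = -1
Stationarity residual: grad f(x) + sum_i lambda_i a_i = (0, 0)
  -> stationarity OK
Primal feasibility (all g_i <= 0): OK
Dual feasibility (all lambda_i >= 0): OK
Complementary slackness (lambda_i * g_i(x) = 0 for all i): FAILS

Verdict: the first failing condition is complementary_slackness -> comp.

comp


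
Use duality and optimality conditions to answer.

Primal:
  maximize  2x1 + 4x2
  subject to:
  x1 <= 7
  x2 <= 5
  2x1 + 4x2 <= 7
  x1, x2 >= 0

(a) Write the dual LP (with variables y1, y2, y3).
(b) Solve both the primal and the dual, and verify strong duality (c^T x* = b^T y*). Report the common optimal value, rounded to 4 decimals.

The standard primal-dual pair for 'max c^T x s.t. A x <= b, x >= 0' is:
  Dual:  min b^T y  s.t.  A^T y >= c,  y >= 0.

So the dual LP is:
  minimize  7y1 + 5y2 + 7y3
  subject to:
    y1 + 2y3 >= 2
    y2 + 4y3 >= 4
    y1, y2, y3 >= 0

Solving the primal: x* = (3.5, 0).
  primal value c^T x* = 7.
Solving the dual: y* = (0, 0, 1).
  dual value b^T y* = 7.
Strong duality: c^T x* = b^T y*. Confirmed.

7


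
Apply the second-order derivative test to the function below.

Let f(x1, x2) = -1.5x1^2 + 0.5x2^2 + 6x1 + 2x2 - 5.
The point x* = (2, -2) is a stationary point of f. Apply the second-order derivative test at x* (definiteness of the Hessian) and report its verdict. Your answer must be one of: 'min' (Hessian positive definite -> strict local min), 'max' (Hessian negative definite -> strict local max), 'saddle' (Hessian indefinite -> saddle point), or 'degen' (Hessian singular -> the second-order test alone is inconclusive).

Compute the Hessian H = grad^2 f:
  H = [[-3, 0], [0, 1]]
Verify stationarity: grad f(x*) = H x* + g = (0, 0).
Eigenvalues of H: -3, 1.
Eigenvalues have mixed signs, so H is indefinite -> x* is a saddle point.

saddle


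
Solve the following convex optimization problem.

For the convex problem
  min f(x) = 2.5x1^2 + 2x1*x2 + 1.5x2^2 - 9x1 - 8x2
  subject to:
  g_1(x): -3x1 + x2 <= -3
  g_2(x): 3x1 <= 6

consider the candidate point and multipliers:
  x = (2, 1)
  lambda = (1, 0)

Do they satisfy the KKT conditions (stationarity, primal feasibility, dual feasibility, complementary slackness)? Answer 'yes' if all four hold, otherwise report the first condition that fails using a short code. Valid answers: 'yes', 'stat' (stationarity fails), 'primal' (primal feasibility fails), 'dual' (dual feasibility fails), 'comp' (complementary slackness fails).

Gradient of f: grad f(x) = Q x + c = (3, -1)
Constraint values g_i(x) = a_i^T x - b_i:
  g_1((2, 1)) = -2
  g_2((2, 1)) = 0
Stationarity residual: grad f(x) + sum_i lambda_i a_i = (0, 0)
  -> stationarity OK
Primal feasibility (all g_i <= 0): OK
Dual feasibility (all lambda_i >= 0): OK
Complementary slackness (lambda_i * g_i(x) = 0 for all i): FAILS

Verdict: the first failing condition is complementary_slackness -> comp.

comp


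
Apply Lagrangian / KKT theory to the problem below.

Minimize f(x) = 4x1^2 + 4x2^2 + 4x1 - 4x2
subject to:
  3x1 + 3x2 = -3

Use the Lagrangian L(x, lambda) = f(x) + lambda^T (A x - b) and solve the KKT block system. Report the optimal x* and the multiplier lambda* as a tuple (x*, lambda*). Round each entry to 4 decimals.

Form the Lagrangian:
  L(x, lambda) = (1/2) x^T Q x + c^T x + lambda^T (A x - b)
Stationarity (grad_x L = 0): Q x + c + A^T lambda = 0.
Primal feasibility: A x = b.

This gives the KKT block system:
  [ Q   A^T ] [ x     ]   [-c ]
  [ A    0  ] [ lambda ] = [ b ]

Solving the linear system:
  x*      = (-1, 0)
  lambda* = (1.3333)
  f(x*)   = 0

x* = (-1, 0), lambda* = (1.3333)


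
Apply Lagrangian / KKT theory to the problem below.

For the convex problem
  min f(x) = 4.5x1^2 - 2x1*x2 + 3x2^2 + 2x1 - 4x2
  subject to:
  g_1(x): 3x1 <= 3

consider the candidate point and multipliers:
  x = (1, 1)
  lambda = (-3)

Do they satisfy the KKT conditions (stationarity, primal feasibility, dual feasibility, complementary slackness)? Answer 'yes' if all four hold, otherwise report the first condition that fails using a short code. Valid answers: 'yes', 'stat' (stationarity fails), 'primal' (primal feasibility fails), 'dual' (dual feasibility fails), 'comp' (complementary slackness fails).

Gradient of f: grad f(x) = Q x + c = (9, 0)
Constraint values g_i(x) = a_i^T x - b_i:
  g_1((1, 1)) = 0
Stationarity residual: grad f(x) + sum_i lambda_i a_i = (0, 0)
  -> stationarity OK
Primal feasibility (all g_i <= 0): OK
Dual feasibility (all lambda_i >= 0): FAILS
Complementary slackness (lambda_i * g_i(x) = 0 for all i): OK

Verdict: the first failing condition is dual_feasibility -> dual.

dual


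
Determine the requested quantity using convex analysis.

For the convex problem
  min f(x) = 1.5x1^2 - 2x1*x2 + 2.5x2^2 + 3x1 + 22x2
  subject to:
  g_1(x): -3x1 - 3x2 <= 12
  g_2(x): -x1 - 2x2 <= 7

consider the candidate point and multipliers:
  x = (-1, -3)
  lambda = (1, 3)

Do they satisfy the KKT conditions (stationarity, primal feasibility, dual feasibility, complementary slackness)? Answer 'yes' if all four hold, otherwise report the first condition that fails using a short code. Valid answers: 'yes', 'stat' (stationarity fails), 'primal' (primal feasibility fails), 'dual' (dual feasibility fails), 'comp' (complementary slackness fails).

Gradient of f: grad f(x) = Q x + c = (6, 9)
Constraint values g_i(x) = a_i^T x - b_i:
  g_1((-1, -3)) = 0
  g_2((-1, -3)) = 0
Stationarity residual: grad f(x) + sum_i lambda_i a_i = (0, 0)
  -> stationarity OK
Primal feasibility (all g_i <= 0): OK
Dual feasibility (all lambda_i >= 0): OK
Complementary slackness (lambda_i * g_i(x) = 0 for all i): OK

Verdict: yes, KKT holds.

yes


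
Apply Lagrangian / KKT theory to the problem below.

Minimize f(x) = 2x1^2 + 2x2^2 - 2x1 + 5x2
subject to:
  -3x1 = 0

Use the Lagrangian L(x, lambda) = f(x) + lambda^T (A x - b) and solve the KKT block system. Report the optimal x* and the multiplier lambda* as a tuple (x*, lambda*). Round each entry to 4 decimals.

Form the Lagrangian:
  L(x, lambda) = (1/2) x^T Q x + c^T x + lambda^T (A x - b)
Stationarity (grad_x L = 0): Q x + c + A^T lambda = 0.
Primal feasibility: A x = b.

This gives the KKT block system:
  [ Q   A^T ] [ x     ]   [-c ]
  [ A    0  ] [ lambda ] = [ b ]

Solving the linear system:
  x*      = (0, -1.25)
  lambda* = (-0.6667)
  f(x*)   = -3.125

x* = (0, -1.25), lambda* = (-0.6667)


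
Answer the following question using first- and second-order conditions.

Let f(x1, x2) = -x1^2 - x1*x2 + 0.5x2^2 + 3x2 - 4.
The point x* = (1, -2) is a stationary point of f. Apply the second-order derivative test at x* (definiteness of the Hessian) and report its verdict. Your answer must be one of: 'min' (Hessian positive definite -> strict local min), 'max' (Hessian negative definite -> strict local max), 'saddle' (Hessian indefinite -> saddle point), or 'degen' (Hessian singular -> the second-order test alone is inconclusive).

Compute the Hessian H = grad^2 f:
  H = [[-2, -1], [-1, 1]]
Verify stationarity: grad f(x*) = H x* + g = (0, 0).
Eigenvalues of H: -2.3028, 1.3028.
Eigenvalues have mixed signs, so H is indefinite -> x* is a saddle point.

saddle


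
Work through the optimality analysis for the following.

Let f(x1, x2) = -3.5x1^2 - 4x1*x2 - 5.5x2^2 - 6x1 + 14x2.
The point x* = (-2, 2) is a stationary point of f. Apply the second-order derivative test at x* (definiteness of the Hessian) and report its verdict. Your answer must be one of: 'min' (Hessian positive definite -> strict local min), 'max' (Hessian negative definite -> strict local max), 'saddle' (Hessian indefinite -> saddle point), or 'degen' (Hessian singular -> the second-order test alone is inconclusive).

Compute the Hessian H = grad^2 f:
  H = [[-7, -4], [-4, -11]]
Verify stationarity: grad f(x*) = H x* + g = (0, 0).
Eigenvalues of H: -13.4721, -4.5279.
Both eigenvalues < 0, so H is negative definite -> x* is a strict local max.

max


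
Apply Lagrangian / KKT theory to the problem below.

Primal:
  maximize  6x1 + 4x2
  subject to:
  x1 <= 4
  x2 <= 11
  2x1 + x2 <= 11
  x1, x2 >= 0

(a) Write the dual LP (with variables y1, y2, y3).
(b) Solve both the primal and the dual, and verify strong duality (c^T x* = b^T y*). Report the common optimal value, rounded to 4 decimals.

The standard primal-dual pair for 'max c^T x s.t. A x <= b, x >= 0' is:
  Dual:  min b^T y  s.t.  A^T y >= c,  y >= 0.

So the dual LP is:
  minimize  4y1 + 11y2 + 11y3
  subject to:
    y1 + 2y3 >= 6
    y2 + y3 >= 4
    y1, y2, y3 >= 0

Solving the primal: x* = (0, 11).
  primal value c^T x* = 44.
Solving the dual: y* = (0, 0, 4).
  dual value b^T y* = 44.
Strong duality: c^T x* = b^T y*. Confirmed.

44
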